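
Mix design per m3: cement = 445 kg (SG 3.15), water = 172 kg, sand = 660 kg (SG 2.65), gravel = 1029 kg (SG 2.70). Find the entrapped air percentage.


Vol cement = 445 / (3.15 * 1000) = 0.14127 m3
Vol water = 172 / 1000 = 0.172 m3
Vol sand = 660 / (2.65 * 1000) = 0.249057 m3
Vol gravel = 1029 / (2.70 * 1000) = 0.381111 m3
Total solid + water volume = 0.943438 m3
Air = (1 - 0.943438) * 100 = 5.66%

5.66


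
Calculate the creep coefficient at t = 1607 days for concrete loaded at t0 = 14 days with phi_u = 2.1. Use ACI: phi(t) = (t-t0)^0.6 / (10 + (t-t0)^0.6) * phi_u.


dt = 1607 - 14 = 1593
phi = 1593^0.6 / (10 + 1593^0.6) * 2.1
= 1.875

1.875


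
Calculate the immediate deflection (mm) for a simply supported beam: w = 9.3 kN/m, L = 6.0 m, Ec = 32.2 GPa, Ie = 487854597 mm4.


Convert: L = 6.0 m = 6000 mm, Ec = 32.2 GPa = 32200 MPa
delta = 5 * 9.3 * 6000^4 / (384 * 32200 * 487854597)
= 9.99 mm

9.99


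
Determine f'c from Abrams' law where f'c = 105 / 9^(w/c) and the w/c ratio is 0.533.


f'c = 105 / 9^0.533
= 105 / 3.226
= 32.55 MPa

32.55


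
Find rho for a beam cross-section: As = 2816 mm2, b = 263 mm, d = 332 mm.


rho = As / (b * d)
= 2816 / (263 * 332)
= 0.0323

0.0323


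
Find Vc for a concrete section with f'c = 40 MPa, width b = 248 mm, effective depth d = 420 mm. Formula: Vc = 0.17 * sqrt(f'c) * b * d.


Vc = 0.17 * sqrt(40) * 248 * 420 / 1000
= 111.99 kN

111.99


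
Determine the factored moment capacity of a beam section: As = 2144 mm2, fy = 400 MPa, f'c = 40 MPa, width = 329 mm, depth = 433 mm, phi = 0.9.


a = As * fy / (0.85 * f'c * b)
= 2144 * 400 / (0.85 * 40 * 329)
= 76.6673 mm
Mn = As * fy * (d - a/2) / 10^6
= 338.4659 kN-m
phi*Mn = 0.9 * 338.4659 = 304.62 kN-m

304.62


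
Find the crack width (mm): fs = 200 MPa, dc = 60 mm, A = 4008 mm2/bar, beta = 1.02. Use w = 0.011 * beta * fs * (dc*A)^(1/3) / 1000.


w = 0.011 * beta * fs * (dc * A)^(1/3) / 1000
= 0.011 * 1.02 * 200 * (60 * 4008)^(1/3) / 1000
= 0.14 mm

0.14


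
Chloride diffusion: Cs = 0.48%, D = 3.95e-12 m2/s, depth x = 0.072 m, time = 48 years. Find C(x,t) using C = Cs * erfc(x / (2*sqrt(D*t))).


t_seconds = 48 * 365.25 * 24 * 3600 = 1514764800.0 s
arg = 0.072 / (2 * sqrt(3.95e-12 * 1514764800.0))
= 0.4654
erfc(0.4654) = 0.5104
C = 0.48 * 0.5104 = 0.245%

0.245


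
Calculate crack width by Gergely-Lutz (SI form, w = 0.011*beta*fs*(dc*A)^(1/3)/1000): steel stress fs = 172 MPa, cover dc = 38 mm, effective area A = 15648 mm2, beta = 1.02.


w = 0.011 * beta * fs * (dc * A)^(1/3) / 1000
= 0.011 * 1.02 * 172 * (38 * 15648)^(1/3) / 1000
= 0.162 mm

0.162


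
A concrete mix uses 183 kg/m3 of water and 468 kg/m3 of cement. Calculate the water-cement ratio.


w/c = water / cement
w/c = 183 / 468 = 0.391

0.391


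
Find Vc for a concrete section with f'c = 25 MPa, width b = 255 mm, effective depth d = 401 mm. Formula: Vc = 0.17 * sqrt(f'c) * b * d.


Vc = 0.17 * sqrt(25) * 255 * 401 / 1000
= 86.92 kN

86.92


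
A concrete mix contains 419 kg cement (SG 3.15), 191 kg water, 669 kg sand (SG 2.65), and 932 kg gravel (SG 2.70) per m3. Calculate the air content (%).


Vol cement = 419 / (3.15 * 1000) = 0.133016 m3
Vol water = 191 / 1000 = 0.191 m3
Vol sand = 669 / (2.65 * 1000) = 0.252453 m3
Vol gravel = 932 / (2.70 * 1000) = 0.345185 m3
Total solid + water volume = 0.921654 m3
Air = (1 - 0.921654) * 100 = 7.83%

7.83


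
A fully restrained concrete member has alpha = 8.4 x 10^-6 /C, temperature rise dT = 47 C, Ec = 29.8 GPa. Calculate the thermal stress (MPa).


sigma = alpha * dT * Ec
= 8.4e-6 * 47 * 29.8 * 1000
= 11.765 MPa

11.765


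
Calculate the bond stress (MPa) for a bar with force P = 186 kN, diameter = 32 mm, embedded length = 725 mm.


u = P / (pi * db * ld)
= 186 * 1000 / (pi * 32 * 725)
= 2.552 MPa

2.552


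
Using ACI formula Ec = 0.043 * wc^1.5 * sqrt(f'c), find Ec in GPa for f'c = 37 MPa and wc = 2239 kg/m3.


Ec = 0.043 * 2239^1.5 * sqrt(37) / 1000
= 27.71 GPa

27.71


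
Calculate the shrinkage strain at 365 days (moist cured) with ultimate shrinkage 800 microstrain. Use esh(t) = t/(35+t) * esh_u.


esh(365) = 365 / (35 + 365) * 800
= 365 / 400 * 800
= 730.0 microstrain

730.0


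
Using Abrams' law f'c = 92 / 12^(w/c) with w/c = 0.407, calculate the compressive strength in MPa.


f'c = 92 / 12^0.407
= 92 / 2.749
= 33.46 MPa

33.46


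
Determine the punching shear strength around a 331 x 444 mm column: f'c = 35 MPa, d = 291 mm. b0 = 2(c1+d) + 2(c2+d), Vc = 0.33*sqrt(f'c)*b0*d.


b0 = 2*(331 + 291) + 2*(444 + 291) = 2714 mm
Vc = 0.33 * sqrt(35) * 2714 * 291 / 1000
= 1541.88 kN

1541.88


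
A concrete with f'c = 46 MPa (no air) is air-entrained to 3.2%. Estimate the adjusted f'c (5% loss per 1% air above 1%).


Strength loss = (3.2 - 1) * 5 = 11.0%
f'c = 46 * (1 - 11.0/100)
= 40.94 MPa

40.94


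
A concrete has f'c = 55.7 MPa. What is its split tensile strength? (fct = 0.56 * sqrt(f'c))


fct = 0.56 * sqrt(55.7)
= 0.56 * 7.463
= 4.179 MPa

4.179


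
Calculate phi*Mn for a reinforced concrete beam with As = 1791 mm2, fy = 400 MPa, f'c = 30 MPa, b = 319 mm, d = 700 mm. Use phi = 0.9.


a = As * fy / (0.85 * f'c * b)
= 1791 * 400 / (0.85 * 30 * 319)
= 88.0693 mm
Mn = As * fy * (d - a/2) / 10^6
= 469.9336 kN-m
phi*Mn = 0.9 * 469.9336 = 422.94 kN-m

422.94


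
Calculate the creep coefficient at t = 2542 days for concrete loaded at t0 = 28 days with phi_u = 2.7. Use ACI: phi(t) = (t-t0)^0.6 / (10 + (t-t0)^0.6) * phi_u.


dt = 2542 - 28 = 2514
phi = 2514^0.6 / (10 + 2514^0.6) * 2.7
= 2.474

2.474


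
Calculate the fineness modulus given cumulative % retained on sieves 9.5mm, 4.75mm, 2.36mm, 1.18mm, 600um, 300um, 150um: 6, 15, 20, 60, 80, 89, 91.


FM = sum(cumulative % retained) / 100
= 361 / 100
= 3.61

3.61


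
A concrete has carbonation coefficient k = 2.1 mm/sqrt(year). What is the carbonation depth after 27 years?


depth = k * sqrt(t)
= 2.1 * sqrt(27)
= 10.91 mm

10.91


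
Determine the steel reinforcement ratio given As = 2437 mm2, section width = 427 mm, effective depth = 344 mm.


rho = As / (b * d)
= 2437 / (427 * 344)
= 0.0166

0.0166


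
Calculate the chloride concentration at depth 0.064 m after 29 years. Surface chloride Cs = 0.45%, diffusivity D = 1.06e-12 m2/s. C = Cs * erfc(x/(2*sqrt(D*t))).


t_seconds = 29 * 365.25 * 24 * 3600 = 915170400.0 s
arg = 0.064 / (2 * sqrt(1.06e-12 * 915170400.0))
= 1.0274
erfc(1.0274) = 0.1462
C = 0.45 * 0.1462 = 0.0658%

0.0658


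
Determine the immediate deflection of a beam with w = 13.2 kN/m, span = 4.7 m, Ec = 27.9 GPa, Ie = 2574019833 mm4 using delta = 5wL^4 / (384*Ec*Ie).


Convert: L = 4.7 m = 4700 mm, Ec = 27.9 GPa = 27900 MPa
delta = 5 * 13.2 * 4700^4 / (384 * 27900 * 2574019833)
= 1.17 mm

1.17


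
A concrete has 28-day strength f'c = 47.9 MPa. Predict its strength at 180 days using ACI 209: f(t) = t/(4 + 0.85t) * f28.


f(180) = 180 / (4 + 0.85 * 180) * 47.9
= 180 / 157.0 * 47.9
= 54.92 MPa

54.92


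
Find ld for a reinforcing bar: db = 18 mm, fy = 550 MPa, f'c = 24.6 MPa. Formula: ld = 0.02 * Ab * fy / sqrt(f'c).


Ab = pi * 18^2 / 4 = 254.469 mm2
ld = 0.02 * 254.469 * 550 / sqrt(24.6)
= 564.4 mm

564.4


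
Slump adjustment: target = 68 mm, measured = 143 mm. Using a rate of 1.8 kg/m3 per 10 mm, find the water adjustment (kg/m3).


Difference = 68 - 143 = -75 mm
Water adjustment = -75 * 1.8 / 10 = -13.5 kg/m3

-13.5


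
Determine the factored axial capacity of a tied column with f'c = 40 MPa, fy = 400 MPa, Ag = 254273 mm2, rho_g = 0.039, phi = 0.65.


Ast = rho * Ag = 0.039 * 254273 = 9916.647 mm2
phi*Pn = 0.65 * 0.80 * (0.85 * 40 * (254273 - 9916.647) + 400 * 9916.647) / 1000
= 6382.88 kN

6382.88


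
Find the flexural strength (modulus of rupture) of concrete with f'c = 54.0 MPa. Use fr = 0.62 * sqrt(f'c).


fr = 0.62 * sqrt(54.0)
= 4.556 MPa

4.556


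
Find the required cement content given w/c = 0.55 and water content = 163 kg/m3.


Cement = water / (w/c)
= 163 / 0.55
= 296.4 kg/m3

296.4


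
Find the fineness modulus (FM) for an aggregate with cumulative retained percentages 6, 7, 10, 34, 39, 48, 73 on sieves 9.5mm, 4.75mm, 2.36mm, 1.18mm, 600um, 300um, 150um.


FM = sum(cumulative % retained) / 100
= 217 / 100
= 2.17

2.17


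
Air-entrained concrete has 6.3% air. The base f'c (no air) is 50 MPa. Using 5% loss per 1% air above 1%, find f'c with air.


Strength loss = (6.3 - 1) * 5 = 26.5%
f'c = 50 * (1 - 26.5/100)
= 36.75 MPa

36.75


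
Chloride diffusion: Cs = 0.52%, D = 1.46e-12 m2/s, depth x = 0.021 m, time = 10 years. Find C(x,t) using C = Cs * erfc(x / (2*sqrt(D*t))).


t_seconds = 10 * 365.25 * 24 * 3600 = 315576000.0 s
arg = 0.021 / (2 * sqrt(1.46e-12 * 315576000.0))
= 0.4892
erfc(0.4892) = 0.4891
C = 0.52 * 0.4891 = 0.2543%

0.2543


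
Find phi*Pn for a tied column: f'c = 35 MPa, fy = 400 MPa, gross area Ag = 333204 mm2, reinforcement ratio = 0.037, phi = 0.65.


Ast = rho * Ag = 0.037 * 333204 = 12328.548 mm2
phi*Pn = 0.65 * 0.80 * (0.85 * 35 * (333204 - 12328.548) + 400 * 12328.548) / 1000
= 7528.28 kN

7528.28


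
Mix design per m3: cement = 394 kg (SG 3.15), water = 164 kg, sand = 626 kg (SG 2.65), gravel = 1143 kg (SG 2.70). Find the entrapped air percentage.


Vol cement = 394 / (3.15 * 1000) = 0.125079 m3
Vol water = 164 / 1000 = 0.164 m3
Vol sand = 626 / (2.65 * 1000) = 0.236226 m3
Vol gravel = 1143 / (2.70 * 1000) = 0.423333 m3
Total solid + water volume = 0.948639 m3
Air = (1 - 0.948639) * 100 = 5.14%

5.14


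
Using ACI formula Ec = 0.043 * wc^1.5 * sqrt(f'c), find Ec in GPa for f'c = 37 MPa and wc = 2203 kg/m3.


Ec = 0.043 * 2203^1.5 * sqrt(37) / 1000
= 27.05 GPa

27.05


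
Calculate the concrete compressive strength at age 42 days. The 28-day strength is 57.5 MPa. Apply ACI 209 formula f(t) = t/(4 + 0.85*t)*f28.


f(42) = 42 / (4 + 0.85 * 42) * 57.5
= 42 / 39.7 * 57.5
= 60.83 MPa

60.83


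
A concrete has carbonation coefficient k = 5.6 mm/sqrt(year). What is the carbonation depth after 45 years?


depth = k * sqrt(t)
= 5.6 * sqrt(45)
= 37.57 mm

37.57


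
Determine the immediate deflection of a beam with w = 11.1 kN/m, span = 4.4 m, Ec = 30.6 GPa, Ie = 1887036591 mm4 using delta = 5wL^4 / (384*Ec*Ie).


Convert: L = 4.4 m = 4400 mm, Ec = 30.6 GPa = 30600 MPa
delta = 5 * 11.1 * 4400^4 / (384 * 30600 * 1887036591)
= 0.94 mm

0.94


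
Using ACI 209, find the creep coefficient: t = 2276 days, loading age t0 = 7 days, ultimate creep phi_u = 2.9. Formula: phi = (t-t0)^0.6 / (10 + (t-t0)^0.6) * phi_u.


dt = 2276 - 7 = 2269
phi = 2269^0.6 / (10 + 2269^0.6) * 2.9
= 2.644

2.644


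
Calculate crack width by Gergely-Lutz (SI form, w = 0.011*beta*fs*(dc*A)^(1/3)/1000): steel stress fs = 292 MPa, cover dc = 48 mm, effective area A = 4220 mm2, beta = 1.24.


w = 0.011 * beta * fs * (dc * A)^(1/3) / 1000
= 0.011 * 1.24 * 292 * (48 * 4220)^(1/3) / 1000
= 0.234 mm

0.234


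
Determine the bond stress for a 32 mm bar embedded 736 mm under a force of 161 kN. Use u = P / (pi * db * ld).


u = P / (pi * db * ld)
= 161 * 1000 / (pi * 32 * 736)
= 2.176 MPa

2.176


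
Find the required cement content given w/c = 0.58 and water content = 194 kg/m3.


Cement = water / (w/c)
= 194 / 0.58
= 334.5 kg/m3

334.5


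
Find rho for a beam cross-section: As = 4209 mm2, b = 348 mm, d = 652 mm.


rho = As / (b * d)
= 4209 / (348 * 652)
= 0.0186

0.0186


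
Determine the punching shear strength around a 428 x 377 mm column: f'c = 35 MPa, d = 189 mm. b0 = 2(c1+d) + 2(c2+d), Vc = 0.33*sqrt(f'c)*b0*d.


b0 = 2*(428 + 189) + 2*(377 + 189) = 2366 mm
Vc = 0.33 * sqrt(35) * 2366 * 189 / 1000
= 873.02 kN

873.02


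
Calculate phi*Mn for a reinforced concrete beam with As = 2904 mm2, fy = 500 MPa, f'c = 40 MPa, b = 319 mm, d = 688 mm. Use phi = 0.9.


a = As * fy / (0.85 * f'c * b)
= 2904 * 500 / (0.85 * 40 * 319)
= 133.8742 mm
Mn = As * fy * (d - a/2) / 10^6
= 901.7833 kN-m
phi*Mn = 0.9 * 901.7833 = 811.6 kN-m

811.6


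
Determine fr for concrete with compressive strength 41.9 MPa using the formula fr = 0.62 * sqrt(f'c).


fr = 0.62 * sqrt(41.9)
= 4.013 MPa

4.013


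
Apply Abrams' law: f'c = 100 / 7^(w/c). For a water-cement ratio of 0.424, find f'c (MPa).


f'c = 100 / 7^0.424
= 100 / 2.282
= 43.82 MPa

43.82


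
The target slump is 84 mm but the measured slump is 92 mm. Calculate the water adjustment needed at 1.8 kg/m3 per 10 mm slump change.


Difference = 84 - 92 = -8 mm
Water adjustment = -8 * 1.8 / 10 = -1.4 kg/m3

-1.4


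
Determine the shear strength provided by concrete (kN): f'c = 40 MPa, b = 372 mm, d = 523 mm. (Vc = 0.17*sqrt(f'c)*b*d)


Vc = 0.17 * sqrt(40) * 372 * 523 / 1000
= 209.18 kN

209.18


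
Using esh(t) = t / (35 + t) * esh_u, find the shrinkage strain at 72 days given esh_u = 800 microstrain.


esh(72) = 72 / (35 + 72) * 800
= 72 / 107 * 800
= 538.3 microstrain

538.3


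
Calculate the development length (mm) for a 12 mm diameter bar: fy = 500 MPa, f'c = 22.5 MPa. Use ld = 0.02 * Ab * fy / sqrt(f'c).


Ab = pi * 12^2 / 4 = 113.097 mm2
ld = 0.02 * 113.097 * 500 / sqrt(22.5)
= 238.4 mm

238.4


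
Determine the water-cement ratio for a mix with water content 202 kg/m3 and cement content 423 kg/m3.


w/c = water / cement
w/c = 202 / 423 = 0.478

0.478


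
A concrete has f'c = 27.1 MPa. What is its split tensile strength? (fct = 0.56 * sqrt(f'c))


fct = 0.56 * sqrt(27.1)
= 0.56 * 5.206
= 2.915 MPa

2.915


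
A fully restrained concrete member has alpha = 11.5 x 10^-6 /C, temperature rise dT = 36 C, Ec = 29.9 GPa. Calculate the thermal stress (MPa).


sigma = alpha * dT * Ec
= 11.5e-6 * 36 * 29.9 * 1000
= 12.379 MPa

12.379


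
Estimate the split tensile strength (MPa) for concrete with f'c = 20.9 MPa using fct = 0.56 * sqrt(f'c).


fct = 0.56 * sqrt(20.9)
= 0.56 * 4.572
= 2.56 MPa

2.56


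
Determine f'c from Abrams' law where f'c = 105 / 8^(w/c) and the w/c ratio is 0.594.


f'c = 105 / 8^0.594
= 105 / 3.439
= 30.53 MPa

30.53


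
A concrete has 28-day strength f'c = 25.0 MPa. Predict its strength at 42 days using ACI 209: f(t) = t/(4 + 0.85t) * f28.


f(42) = 42 / (4 + 0.85 * 42) * 25.0
= 42 / 39.7 * 25.0
= 26.45 MPa

26.45


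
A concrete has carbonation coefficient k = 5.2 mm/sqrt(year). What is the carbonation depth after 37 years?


depth = k * sqrt(t)
= 5.2 * sqrt(37)
= 31.63 mm

31.63


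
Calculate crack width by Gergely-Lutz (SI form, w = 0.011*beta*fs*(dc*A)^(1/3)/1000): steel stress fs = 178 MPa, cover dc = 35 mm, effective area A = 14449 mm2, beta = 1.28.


w = 0.011 * beta * fs * (dc * A)^(1/3) / 1000
= 0.011 * 1.28 * 178 * (35 * 14449)^(1/3) / 1000
= 0.2 mm

0.2


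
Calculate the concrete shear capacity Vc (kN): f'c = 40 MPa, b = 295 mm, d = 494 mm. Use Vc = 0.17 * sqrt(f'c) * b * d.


Vc = 0.17 * sqrt(40) * 295 * 494 / 1000
= 156.69 kN

156.69


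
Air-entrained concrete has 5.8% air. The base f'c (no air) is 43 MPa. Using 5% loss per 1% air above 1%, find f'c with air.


Strength loss = (5.8 - 1) * 5 = 24.0%
f'c = 43 * (1 - 24.0/100)
= 32.68 MPa

32.68


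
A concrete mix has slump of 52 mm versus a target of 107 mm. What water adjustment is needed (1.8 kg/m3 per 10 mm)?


Difference = 107 - 52 = 55 mm
Water adjustment = 55 * 1.8 / 10 = 9.9 kg/m3

9.9


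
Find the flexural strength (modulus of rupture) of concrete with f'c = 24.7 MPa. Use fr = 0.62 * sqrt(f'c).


fr = 0.62 * sqrt(24.7)
= 3.081 MPa

3.081


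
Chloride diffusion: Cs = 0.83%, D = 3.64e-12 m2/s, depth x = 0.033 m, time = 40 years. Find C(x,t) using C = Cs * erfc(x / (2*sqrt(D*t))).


t_seconds = 40 * 365.25 * 24 * 3600 = 1262304000.0 s
arg = 0.033 / (2 * sqrt(3.64e-12 * 1262304000.0))
= 0.2434
erfc(0.2434) = 0.7307
C = 0.83 * 0.7307 = 0.6065%

0.6065


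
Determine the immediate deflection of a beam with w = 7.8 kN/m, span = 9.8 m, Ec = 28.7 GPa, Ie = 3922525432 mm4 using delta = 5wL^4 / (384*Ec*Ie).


Convert: L = 9.8 m = 9800 mm, Ec = 28.7 GPa = 28700 MPa
delta = 5 * 7.8 * 9800^4 / (384 * 28700 * 3922525432)
= 8.32 mm

8.32


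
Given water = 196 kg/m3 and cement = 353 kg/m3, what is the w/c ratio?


w/c = water / cement
w/c = 196 / 353 = 0.555

0.555


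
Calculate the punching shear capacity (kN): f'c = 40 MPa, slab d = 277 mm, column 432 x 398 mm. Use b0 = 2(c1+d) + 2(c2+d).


b0 = 2*(432 + 277) + 2*(398 + 277) = 2768 mm
Vc = 0.33 * sqrt(40) * 2768 * 277 / 1000
= 1600.26 kN

1600.26


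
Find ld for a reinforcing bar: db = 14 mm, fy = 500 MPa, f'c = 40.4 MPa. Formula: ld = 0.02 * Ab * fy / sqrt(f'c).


Ab = pi * 14^2 / 4 = 153.938 mm2
ld = 0.02 * 153.938 * 500 / sqrt(40.4)
= 242.2 mm

242.2


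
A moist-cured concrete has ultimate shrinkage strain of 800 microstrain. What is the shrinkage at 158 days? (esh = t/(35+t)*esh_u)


esh(158) = 158 / (35 + 158) * 800
= 158 / 193 * 800
= 654.9 microstrain

654.9


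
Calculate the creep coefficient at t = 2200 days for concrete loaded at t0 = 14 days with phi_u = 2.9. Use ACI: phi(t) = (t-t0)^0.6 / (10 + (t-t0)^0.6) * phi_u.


dt = 2200 - 14 = 2186
phi = 2186^0.6 / (10 + 2186^0.6) * 2.9
= 2.638

2.638


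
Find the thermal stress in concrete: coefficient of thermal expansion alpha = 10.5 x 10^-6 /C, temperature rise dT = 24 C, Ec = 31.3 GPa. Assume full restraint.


sigma = alpha * dT * Ec
= 10.5e-6 * 24 * 31.3 * 1000
= 7.888 MPa

7.888


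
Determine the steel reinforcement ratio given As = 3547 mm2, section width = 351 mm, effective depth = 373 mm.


rho = As / (b * d)
= 3547 / (351 * 373)
= 0.0271

0.0271


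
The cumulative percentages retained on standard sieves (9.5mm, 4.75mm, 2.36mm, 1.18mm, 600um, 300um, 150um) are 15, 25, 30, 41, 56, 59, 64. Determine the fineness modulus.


FM = sum(cumulative % retained) / 100
= 290 / 100
= 2.9

2.9


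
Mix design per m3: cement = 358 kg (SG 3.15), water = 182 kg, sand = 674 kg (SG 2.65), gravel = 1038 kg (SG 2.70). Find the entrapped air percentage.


Vol cement = 358 / (3.15 * 1000) = 0.113651 m3
Vol water = 182 / 1000 = 0.182 m3
Vol sand = 674 / (2.65 * 1000) = 0.25434 m3
Vol gravel = 1038 / (2.70 * 1000) = 0.384444 m3
Total solid + water volume = 0.934435 m3
Air = (1 - 0.934435) * 100 = 6.56%

6.56


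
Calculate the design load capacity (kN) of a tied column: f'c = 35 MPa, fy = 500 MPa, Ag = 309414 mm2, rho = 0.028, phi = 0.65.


Ast = rho * Ag = 0.028 * 309414 = 8663.592 mm2
phi*Pn = 0.65 * 0.80 * (0.85 * 35 * (309414 - 8663.592) + 500 * 8663.592) / 1000
= 6905.14 kN

6905.14


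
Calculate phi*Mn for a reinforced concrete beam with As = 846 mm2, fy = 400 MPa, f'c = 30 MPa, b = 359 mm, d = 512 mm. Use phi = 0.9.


a = As * fy / (0.85 * f'c * b)
= 846 * 400 / (0.85 * 30 * 359)
= 36.9654 mm
Mn = As * fy * (d - a/2) / 10^6
= 167.0062 kN-m
phi*Mn = 0.9 * 167.0062 = 150.31 kN-m

150.31


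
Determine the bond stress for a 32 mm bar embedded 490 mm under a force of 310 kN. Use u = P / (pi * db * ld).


u = P / (pi * db * ld)
= 310 * 1000 / (pi * 32 * 490)
= 6.293 MPa

6.293


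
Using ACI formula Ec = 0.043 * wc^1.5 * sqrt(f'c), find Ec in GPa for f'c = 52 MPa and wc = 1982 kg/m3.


Ec = 0.043 * 1982^1.5 * sqrt(52) / 1000
= 27.36 GPa

27.36


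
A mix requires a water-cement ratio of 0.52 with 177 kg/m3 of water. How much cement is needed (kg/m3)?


Cement = water / (w/c)
= 177 / 0.52
= 340.4 kg/m3

340.4


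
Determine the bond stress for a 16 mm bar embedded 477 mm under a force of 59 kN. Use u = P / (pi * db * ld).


u = P / (pi * db * ld)
= 59 * 1000 / (pi * 16 * 477)
= 2.461 MPa

2.461


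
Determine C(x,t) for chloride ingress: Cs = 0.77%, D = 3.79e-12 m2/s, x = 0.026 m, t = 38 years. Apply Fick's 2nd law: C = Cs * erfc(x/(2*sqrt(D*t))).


t_seconds = 38 * 365.25 * 24 * 3600 = 1199188800.0 s
arg = 0.026 / (2 * sqrt(3.79e-12 * 1199188800.0))
= 0.1928
erfc(0.1928) = 0.7851
C = 0.77 * 0.7851 = 0.6045%

0.6045


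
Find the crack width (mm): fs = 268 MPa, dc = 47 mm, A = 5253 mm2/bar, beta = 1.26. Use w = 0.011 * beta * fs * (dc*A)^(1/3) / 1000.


w = 0.011 * beta * fs * (dc * A)^(1/3) / 1000
= 0.011 * 1.26 * 268 * (47 * 5253)^(1/3) / 1000
= 0.233 mm

0.233


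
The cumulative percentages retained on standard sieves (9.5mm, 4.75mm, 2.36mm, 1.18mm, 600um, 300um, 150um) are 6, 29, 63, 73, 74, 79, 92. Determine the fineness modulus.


FM = sum(cumulative % retained) / 100
= 416 / 100
= 4.16

4.16


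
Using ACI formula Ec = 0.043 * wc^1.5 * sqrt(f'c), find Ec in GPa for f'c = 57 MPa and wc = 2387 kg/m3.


Ec = 0.043 * 2387^1.5 * sqrt(57) / 1000
= 37.86 GPa

37.86


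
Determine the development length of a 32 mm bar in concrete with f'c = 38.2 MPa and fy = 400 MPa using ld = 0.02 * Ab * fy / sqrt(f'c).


Ab = pi * 32^2 / 4 = 804.248 mm2
ld = 0.02 * 804.248 * 400 / sqrt(38.2)
= 1041.0 mm

1041.0


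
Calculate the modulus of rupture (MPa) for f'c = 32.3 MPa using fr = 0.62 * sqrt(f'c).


fr = 0.62 * sqrt(32.3)
= 3.524 MPa

3.524


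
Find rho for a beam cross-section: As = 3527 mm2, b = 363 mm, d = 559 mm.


rho = As / (b * d)
= 3527 / (363 * 559)
= 0.0174

0.0174


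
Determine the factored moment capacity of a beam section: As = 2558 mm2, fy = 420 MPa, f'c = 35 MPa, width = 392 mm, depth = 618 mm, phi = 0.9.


a = As * fy / (0.85 * f'c * b)
= 2558 * 420 / (0.85 * 35 * 392)
= 92.1248 mm
Mn = As * fy * (d - a/2) / 10^6
= 614.4669 kN-m
phi*Mn = 0.9 * 614.4669 = 553.02 kN-m

553.02


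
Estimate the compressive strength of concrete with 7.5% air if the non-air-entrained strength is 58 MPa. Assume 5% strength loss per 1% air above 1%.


Strength loss = (7.5 - 1) * 5 = 32.5%
f'c = 58 * (1 - 32.5/100)
= 39.15 MPa

39.15


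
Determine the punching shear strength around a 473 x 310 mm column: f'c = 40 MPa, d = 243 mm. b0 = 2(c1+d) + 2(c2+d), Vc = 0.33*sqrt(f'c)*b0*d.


b0 = 2*(473 + 243) + 2*(310 + 243) = 2538 mm
Vc = 0.33 * sqrt(40) * 2538 * 243 / 1000
= 1287.19 kN

1287.19


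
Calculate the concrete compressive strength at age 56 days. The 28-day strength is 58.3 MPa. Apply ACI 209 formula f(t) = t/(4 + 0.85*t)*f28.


f(56) = 56 / (4 + 0.85 * 56) * 58.3
= 56 / 51.6 * 58.3
= 63.27 MPa

63.27


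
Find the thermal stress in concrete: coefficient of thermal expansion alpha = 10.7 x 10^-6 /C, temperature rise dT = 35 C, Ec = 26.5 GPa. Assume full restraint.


sigma = alpha * dT * Ec
= 10.7e-6 * 35 * 26.5 * 1000
= 9.924 MPa

9.924


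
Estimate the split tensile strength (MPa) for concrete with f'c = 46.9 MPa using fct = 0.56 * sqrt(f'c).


fct = 0.56 * sqrt(46.9)
= 0.56 * 6.848
= 3.835 MPa

3.835


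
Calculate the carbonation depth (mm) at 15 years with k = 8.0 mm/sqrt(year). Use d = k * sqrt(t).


depth = k * sqrt(t)
= 8.0 * sqrt(15)
= 30.98 mm

30.98


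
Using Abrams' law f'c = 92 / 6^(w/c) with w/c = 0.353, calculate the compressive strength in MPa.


f'c = 92 / 6^0.353
= 92 / 1.882
= 48.88 MPa

48.88


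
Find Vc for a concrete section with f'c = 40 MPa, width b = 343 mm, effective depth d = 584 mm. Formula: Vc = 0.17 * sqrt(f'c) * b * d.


Vc = 0.17 * sqrt(40) * 343 * 584 / 1000
= 215.37 kN

215.37


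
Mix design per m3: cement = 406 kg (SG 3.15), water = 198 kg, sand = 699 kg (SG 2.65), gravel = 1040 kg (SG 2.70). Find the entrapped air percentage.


Vol cement = 406 / (3.15 * 1000) = 0.128889 m3
Vol water = 198 / 1000 = 0.198 m3
Vol sand = 699 / (2.65 * 1000) = 0.263774 m3
Vol gravel = 1040 / (2.70 * 1000) = 0.385185 m3
Total solid + water volume = 0.975848 m3
Air = (1 - 0.975848) * 100 = 2.42%

2.42


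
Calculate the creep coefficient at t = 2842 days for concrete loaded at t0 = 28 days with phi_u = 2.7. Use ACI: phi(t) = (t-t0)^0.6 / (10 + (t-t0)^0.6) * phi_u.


dt = 2842 - 28 = 2814
phi = 2814^0.6 / (10 + 2814^0.6) * 2.7
= 2.488

2.488


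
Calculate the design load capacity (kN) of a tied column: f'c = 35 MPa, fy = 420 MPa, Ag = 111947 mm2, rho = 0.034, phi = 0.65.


Ast = rho * Ag = 0.034 * 111947 = 3806.198 mm2
phi*Pn = 0.65 * 0.80 * (0.85 * 35 * (111947 - 3806.198) + 420 * 3806.198) / 1000
= 2504.21 kN

2504.21


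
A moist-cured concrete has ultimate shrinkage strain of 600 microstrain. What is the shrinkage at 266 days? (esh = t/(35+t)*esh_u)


esh(266) = 266 / (35 + 266) * 600
= 266 / 301 * 600
= 530.2 microstrain

530.2


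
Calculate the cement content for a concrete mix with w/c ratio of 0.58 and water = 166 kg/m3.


Cement = water / (w/c)
= 166 / 0.58
= 286.2 kg/m3

286.2


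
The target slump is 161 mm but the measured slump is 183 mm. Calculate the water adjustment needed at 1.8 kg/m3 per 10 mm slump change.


Difference = 161 - 183 = -22 mm
Water adjustment = -22 * 1.8 / 10 = -4.0 kg/m3

-4.0


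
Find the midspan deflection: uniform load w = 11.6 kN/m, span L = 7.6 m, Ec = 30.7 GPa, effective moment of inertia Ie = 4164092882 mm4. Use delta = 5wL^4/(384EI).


Convert: L = 7.6 m = 7600 mm, Ec = 30.7 GPa = 30700 MPa
delta = 5 * 11.6 * 7600^4 / (384 * 30700 * 4164092882)
= 3.94 mm

3.94


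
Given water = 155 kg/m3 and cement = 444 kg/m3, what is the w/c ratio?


w/c = water / cement
w/c = 155 / 444 = 0.349

0.349


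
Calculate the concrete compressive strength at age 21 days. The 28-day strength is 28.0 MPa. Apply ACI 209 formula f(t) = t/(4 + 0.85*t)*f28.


f(21) = 21 / (4 + 0.85 * 21) * 28.0
= 21 / 21.85 * 28.0
= 26.91 MPa

26.91


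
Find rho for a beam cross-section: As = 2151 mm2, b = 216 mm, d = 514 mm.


rho = As / (b * d)
= 2151 / (216 * 514)
= 0.0194

0.0194


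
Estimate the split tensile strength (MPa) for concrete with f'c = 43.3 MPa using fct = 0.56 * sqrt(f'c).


fct = 0.56 * sqrt(43.3)
= 0.56 * 6.58
= 3.685 MPa

3.685


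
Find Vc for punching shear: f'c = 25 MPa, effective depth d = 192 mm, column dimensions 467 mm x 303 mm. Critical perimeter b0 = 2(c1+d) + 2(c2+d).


b0 = 2*(467 + 192) + 2*(303 + 192) = 2308 mm
Vc = 0.33 * sqrt(25) * 2308 * 192 / 1000
= 731.17 kN

731.17


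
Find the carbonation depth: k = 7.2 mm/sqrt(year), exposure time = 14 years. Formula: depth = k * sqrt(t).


depth = k * sqrt(t)
= 7.2 * sqrt(14)
= 26.94 mm

26.94


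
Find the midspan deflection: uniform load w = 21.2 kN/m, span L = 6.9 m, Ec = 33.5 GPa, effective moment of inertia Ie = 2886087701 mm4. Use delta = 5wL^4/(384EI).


Convert: L = 6.9 m = 6900 mm, Ec = 33.5 GPa = 33500 MPa
delta = 5 * 21.2 * 6900^4 / (384 * 33500 * 2886087701)
= 6.47 mm

6.47


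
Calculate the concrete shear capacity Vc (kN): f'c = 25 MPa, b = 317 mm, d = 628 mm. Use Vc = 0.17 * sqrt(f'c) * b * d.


Vc = 0.17 * sqrt(25) * 317 * 628 / 1000
= 169.21 kN

169.21


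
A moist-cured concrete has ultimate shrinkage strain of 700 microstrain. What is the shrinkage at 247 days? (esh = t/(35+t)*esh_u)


esh(247) = 247 / (35 + 247) * 700
= 247 / 282 * 700
= 613.1 microstrain

613.1


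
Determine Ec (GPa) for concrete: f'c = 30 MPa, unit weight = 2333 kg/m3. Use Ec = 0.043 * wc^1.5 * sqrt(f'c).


Ec = 0.043 * 2333^1.5 * sqrt(30) / 1000
= 26.54 GPa

26.54


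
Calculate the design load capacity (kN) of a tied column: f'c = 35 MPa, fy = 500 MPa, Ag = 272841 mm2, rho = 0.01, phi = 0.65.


Ast = rho * Ag = 0.01 * 272841 = 2728.41 mm2
phi*Pn = 0.65 * 0.80 * (0.85 * 35 * (272841 - 2728.41) + 500 * 2728.41) / 1000
= 4888.03 kN

4888.03


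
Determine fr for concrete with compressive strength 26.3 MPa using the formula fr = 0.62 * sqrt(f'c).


fr = 0.62 * sqrt(26.3)
= 3.18 MPa

3.18


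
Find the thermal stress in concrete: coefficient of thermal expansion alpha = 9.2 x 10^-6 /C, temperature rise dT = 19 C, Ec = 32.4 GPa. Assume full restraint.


sigma = alpha * dT * Ec
= 9.2e-6 * 19 * 32.4 * 1000
= 5.664 MPa

5.664


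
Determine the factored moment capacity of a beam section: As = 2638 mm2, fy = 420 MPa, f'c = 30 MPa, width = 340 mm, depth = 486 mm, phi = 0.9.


a = As * fy / (0.85 * f'c * b)
= 2638 * 420 / (0.85 * 30 * 340)
= 127.7924 mm
Mn = As * fy * (d - a/2) / 10^6
= 467.6741 kN-m
phi*Mn = 0.9 * 467.6741 = 420.91 kN-m

420.91


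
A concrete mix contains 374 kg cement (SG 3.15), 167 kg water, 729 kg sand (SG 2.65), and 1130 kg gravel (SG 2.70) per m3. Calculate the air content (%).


Vol cement = 374 / (3.15 * 1000) = 0.11873 m3
Vol water = 167 / 1000 = 0.167 m3
Vol sand = 729 / (2.65 * 1000) = 0.275094 m3
Vol gravel = 1130 / (2.70 * 1000) = 0.418519 m3
Total solid + water volume = 0.979343 m3
Air = (1 - 0.979343) * 100 = 2.07%

2.07


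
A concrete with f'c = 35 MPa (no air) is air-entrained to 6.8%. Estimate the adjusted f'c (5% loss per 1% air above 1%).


Strength loss = (6.8 - 1) * 5 = 29.0%
f'c = 35 * (1 - 29.0/100)
= 24.85 MPa

24.85


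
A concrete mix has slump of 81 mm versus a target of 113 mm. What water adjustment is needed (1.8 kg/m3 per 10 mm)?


Difference = 113 - 81 = 32 mm
Water adjustment = 32 * 1.8 / 10 = 5.8 kg/m3

5.8


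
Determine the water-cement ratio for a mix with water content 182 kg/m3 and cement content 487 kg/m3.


w/c = water / cement
w/c = 182 / 487 = 0.374

0.374


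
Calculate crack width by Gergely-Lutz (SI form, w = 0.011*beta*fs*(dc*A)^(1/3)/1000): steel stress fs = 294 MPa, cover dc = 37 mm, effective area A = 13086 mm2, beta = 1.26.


w = 0.011 * beta * fs * (dc * A)^(1/3) / 1000
= 0.011 * 1.26 * 294 * (37 * 13086)^(1/3) / 1000
= 0.32 mm

0.32


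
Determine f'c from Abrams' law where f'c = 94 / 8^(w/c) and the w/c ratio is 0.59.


f'c = 94 / 8^0.59
= 94 / 3.411
= 27.56 MPa

27.56


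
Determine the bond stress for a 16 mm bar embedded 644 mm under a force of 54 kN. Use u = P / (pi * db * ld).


u = P / (pi * db * ld)
= 54 * 1000 / (pi * 16 * 644)
= 1.668 MPa

1.668


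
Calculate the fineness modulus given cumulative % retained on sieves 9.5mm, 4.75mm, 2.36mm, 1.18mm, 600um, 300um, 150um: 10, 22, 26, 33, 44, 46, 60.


FM = sum(cumulative % retained) / 100
= 241 / 100
= 2.41

2.41


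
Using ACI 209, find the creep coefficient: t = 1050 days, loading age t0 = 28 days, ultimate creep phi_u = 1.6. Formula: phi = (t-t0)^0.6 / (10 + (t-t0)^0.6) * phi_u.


dt = 1050 - 28 = 1022
phi = 1022^0.6 / (10 + 1022^0.6) * 1.6
= 1.384

1.384


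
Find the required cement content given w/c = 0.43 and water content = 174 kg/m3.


Cement = water / (w/c)
= 174 / 0.43
= 404.7 kg/m3

404.7


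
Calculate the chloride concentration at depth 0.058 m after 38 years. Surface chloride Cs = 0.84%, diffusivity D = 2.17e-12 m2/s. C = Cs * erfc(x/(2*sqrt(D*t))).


t_seconds = 38 * 365.25 * 24 * 3600 = 1199188800.0 s
arg = 0.058 / (2 * sqrt(2.17e-12 * 1199188800.0))
= 0.5685
erfc(0.5685) = 0.4214
C = 0.84 * 0.4214 = 0.354%

0.354


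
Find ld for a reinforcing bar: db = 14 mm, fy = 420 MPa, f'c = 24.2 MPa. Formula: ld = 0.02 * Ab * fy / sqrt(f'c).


Ab = pi * 14^2 / 4 = 153.938 mm2
ld = 0.02 * 153.938 * 420 / sqrt(24.2)
= 262.9 mm

262.9


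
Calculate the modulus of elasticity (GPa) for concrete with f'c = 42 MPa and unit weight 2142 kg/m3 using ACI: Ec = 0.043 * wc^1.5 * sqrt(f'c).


Ec = 0.043 * 2142^1.5 * sqrt(42) / 1000
= 27.63 GPa

27.63


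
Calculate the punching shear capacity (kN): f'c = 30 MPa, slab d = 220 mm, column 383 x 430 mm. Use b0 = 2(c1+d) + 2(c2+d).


b0 = 2*(383 + 220) + 2*(430 + 220) = 2506 mm
Vc = 0.33 * sqrt(30) * 2506 * 220 / 1000
= 996.5 kN

996.5


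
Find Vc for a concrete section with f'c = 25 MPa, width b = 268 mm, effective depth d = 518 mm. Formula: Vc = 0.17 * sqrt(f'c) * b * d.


Vc = 0.17 * sqrt(25) * 268 * 518 / 1000
= 118.0 kN

118.0


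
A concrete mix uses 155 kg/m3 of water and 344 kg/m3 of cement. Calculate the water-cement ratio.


w/c = water / cement
w/c = 155 / 344 = 0.451

0.451


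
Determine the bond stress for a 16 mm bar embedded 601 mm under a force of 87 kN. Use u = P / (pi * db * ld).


u = P / (pi * db * ld)
= 87 * 1000 / (pi * 16 * 601)
= 2.88 MPa

2.88


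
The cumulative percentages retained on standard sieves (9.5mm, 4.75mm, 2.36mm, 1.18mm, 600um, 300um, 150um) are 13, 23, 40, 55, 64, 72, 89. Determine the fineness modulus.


FM = sum(cumulative % retained) / 100
= 356 / 100
= 3.56

3.56


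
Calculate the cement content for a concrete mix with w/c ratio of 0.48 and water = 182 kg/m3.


Cement = water / (w/c)
= 182 / 0.48
= 379.2 kg/m3

379.2


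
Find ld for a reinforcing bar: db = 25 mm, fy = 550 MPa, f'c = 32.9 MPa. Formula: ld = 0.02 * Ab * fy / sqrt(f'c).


Ab = pi * 25^2 / 4 = 490.874 mm2
ld = 0.02 * 490.874 * 550 / sqrt(32.9)
= 941.4 mm

941.4


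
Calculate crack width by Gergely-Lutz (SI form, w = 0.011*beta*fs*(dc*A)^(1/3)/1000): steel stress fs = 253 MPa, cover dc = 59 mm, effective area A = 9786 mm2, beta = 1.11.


w = 0.011 * beta * fs * (dc * A)^(1/3) / 1000
= 0.011 * 1.11 * 253 * (59 * 9786)^(1/3) / 1000
= 0.257 mm

0.257


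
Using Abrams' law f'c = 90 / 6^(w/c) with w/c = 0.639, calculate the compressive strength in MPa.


f'c = 90 / 6^0.639
= 90 / 3.142
= 28.64 MPa

28.64


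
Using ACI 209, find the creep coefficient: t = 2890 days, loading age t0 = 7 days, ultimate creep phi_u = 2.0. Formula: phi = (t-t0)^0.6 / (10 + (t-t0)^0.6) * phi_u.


dt = 2890 - 7 = 2883
phi = 2883^0.6 / (10 + 2883^0.6) * 2.0
= 1.845

1.845


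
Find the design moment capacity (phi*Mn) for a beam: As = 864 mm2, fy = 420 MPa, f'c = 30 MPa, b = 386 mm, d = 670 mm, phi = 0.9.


a = As * fy / (0.85 * f'c * b)
= 864 * 420 / (0.85 * 30 * 386)
= 36.8668 mm
Mn = As * fy * (d - a/2) / 10^6
= 236.4405 kN-m
phi*Mn = 0.9 * 236.4405 = 212.8 kN-m

212.8


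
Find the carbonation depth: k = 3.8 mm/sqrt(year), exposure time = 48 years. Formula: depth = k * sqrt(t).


depth = k * sqrt(t)
= 3.8 * sqrt(48)
= 26.33 mm

26.33


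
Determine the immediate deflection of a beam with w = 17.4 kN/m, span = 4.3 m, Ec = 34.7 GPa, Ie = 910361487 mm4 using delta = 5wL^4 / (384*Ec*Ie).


Convert: L = 4.3 m = 4300 mm, Ec = 34.7 GPa = 34700 MPa
delta = 5 * 17.4 * 4300^4 / (384 * 34700 * 910361487)
= 2.45 mm

2.45


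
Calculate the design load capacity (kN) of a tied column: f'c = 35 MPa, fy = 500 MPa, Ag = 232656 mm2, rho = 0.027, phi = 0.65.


Ast = rho * Ag = 0.027 * 232656 = 6281.712 mm2
phi*Pn = 0.65 * 0.80 * (0.85 * 35 * (232656 - 6281.712) + 500 * 6281.712) / 1000
= 5135.26 kN

5135.26


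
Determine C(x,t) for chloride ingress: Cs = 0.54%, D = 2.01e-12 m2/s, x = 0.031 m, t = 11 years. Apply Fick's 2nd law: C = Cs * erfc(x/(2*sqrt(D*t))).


t_seconds = 11 * 365.25 * 24 * 3600 = 347133600.0 s
arg = 0.031 / (2 * sqrt(2.01e-12 * 347133600.0))
= 0.5868
erfc(0.5868) = 0.4066
C = 0.54 * 0.4066 = 0.2196%

0.2196


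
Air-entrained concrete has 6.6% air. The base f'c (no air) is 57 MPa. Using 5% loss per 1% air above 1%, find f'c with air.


Strength loss = (6.6 - 1) * 5 = 28.0%
f'c = 57 * (1 - 28.0/100)
= 41.04 MPa

41.04


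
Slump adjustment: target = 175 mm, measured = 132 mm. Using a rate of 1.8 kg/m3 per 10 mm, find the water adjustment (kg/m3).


Difference = 175 - 132 = 43 mm
Water adjustment = 43 * 1.8 / 10 = 7.7 kg/m3

7.7


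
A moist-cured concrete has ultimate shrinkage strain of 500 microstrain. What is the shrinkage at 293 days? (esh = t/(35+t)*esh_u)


esh(293) = 293 / (35 + 293) * 500
= 293 / 328 * 500
= 446.6 microstrain

446.6


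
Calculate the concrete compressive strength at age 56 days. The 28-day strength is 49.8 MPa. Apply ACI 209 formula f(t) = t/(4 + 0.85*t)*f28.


f(56) = 56 / (4 + 0.85 * 56) * 49.8
= 56 / 51.6 * 49.8
= 54.05 MPa

54.05


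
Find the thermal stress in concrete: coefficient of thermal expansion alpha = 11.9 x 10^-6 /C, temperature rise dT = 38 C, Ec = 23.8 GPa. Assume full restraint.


sigma = alpha * dT * Ec
= 11.9e-6 * 38 * 23.8 * 1000
= 10.762 MPa

10.762


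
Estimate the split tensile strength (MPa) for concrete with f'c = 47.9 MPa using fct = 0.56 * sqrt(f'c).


fct = 0.56 * sqrt(47.9)
= 0.56 * 6.921
= 3.876 MPa

3.876


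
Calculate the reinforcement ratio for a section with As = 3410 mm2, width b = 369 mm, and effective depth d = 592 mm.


rho = As / (b * d)
= 3410 / (369 * 592)
= 0.0156

0.0156


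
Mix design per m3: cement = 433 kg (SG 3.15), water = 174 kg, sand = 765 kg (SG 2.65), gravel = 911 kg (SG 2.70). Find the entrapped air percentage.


Vol cement = 433 / (3.15 * 1000) = 0.13746 m3
Vol water = 174 / 1000 = 0.174 m3
Vol sand = 765 / (2.65 * 1000) = 0.288679 m3
Vol gravel = 911 / (2.70 * 1000) = 0.337407 m3
Total solid + water volume = 0.937547 m3
Air = (1 - 0.937547) * 100 = 6.25%

6.25


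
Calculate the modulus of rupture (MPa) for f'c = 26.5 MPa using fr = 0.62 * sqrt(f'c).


fr = 0.62 * sqrt(26.5)
= 3.192 MPa

3.192


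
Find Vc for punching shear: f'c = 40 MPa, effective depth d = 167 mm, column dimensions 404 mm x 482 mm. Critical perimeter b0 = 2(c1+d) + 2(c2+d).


b0 = 2*(404 + 167) + 2*(482 + 167) = 2440 mm
Vc = 0.33 * sqrt(40) * 2440 * 167 / 1000
= 850.45 kN

850.45


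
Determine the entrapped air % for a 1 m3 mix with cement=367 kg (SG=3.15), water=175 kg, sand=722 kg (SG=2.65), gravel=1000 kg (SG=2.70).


Vol cement = 367 / (3.15 * 1000) = 0.116508 m3
Vol water = 175 / 1000 = 0.175 m3
Vol sand = 722 / (2.65 * 1000) = 0.272453 m3
Vol gravel = 1000 / (2.70 * 1000) = 0.37037 m3
Total solid + water volume = 0.934331 m3
Air = (1 - 0.934331) * 100 = 6.57%

6.57


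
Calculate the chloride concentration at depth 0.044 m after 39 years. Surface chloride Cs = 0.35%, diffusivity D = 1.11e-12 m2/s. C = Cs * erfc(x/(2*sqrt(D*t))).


t_seconds = 39 * 365.25 * 24 * 3600 = 1230746400.0 s
arg = 0.044 / (2 * sqrt(1.11e-12 * 1230746400.0))
= 0.5952
erfc(0.5952) = 0.3999
C = 0.35 * 0.3999 = 0.14%

0.14


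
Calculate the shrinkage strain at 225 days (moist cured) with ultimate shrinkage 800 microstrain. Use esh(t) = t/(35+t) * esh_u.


esh(225) = 225 / (35 + 225) * 800
= 225 / 260 * 800
= 692.3 microstrain

692.3


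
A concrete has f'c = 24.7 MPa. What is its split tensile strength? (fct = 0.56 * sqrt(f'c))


fct = 0.56 * sqrt(24.7)
= 0.56 * 4.97
= 2.783 MPa

2.783


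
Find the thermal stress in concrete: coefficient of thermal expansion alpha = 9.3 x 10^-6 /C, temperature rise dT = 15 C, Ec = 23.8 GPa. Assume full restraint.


sigma = alpha * dT * Ec
= 9.3e-6 * 15 * 23.8 * 1000
= 3.32 MPa

3.32


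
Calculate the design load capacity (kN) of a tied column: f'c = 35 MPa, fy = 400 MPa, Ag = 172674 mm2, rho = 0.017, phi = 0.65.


Ast = rho * Ag = 0.017 * 172674 = 2935.458 mm2
phi*Pn = 0.65 * 0.80 * (0.85 * 35 * (172674 - 2935.458) + 400 * 2935.458) / 1000
= 3236.43 kN

3236.43


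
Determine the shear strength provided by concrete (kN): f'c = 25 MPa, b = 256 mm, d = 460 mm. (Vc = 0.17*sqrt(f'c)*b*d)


Vc = 0.17 * sqrt(25) * 256 * 460 / 1000
= 100.1 kN

100.1


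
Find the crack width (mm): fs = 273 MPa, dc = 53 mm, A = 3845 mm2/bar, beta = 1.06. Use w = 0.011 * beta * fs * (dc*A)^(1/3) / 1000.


w = 0.011 * beta * fs * (dc * A)^(1/3) / 1000
= 0.011 * 1.06 * 273 * (53 * 3845)^(1/3) / 1000
= 0.187 mm

0.187


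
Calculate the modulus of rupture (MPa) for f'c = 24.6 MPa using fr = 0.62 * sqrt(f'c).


fr = 0.62 * sqrt(24.6)
= 3.075 MPa

3.075


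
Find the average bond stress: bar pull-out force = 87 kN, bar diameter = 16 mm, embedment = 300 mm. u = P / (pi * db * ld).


u = P / (pi * db * ld)
= 87 * 1000 / (pi * 16 * 300)
= 5.769 MPa

5.769


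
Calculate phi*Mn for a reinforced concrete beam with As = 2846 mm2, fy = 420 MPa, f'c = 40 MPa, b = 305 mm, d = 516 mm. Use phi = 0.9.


a = As * fy / (0.85 * f'c * b)
= 2846 * 420 / (0.85 * 40 * 305)
= 115.2671 mm
Mn = As * fy * (d - a/2) / 10^6
= 547.8946 kN-m
phi*Mn = 0.9 * 547.8946 = 493.11 kN-m

493.11
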